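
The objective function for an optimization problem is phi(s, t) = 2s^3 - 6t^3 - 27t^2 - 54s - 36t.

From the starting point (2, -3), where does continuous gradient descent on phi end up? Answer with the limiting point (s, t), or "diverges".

phi is separable, so gradient descent decouples: s follows -∂phi/∂s, t follows -∂phi/∂t.
∂phi/∂s = 6(s - 3)(s + 3); at s=2 this is -30, so s increases.
∂phi/∂t = -18(t + 1)(t + 2); at t=-3 this is -36, so t increases.
s converges to its nearest critical value 3 (a local min of the s-part); t converges to -2. The iterate converges to (3, -2).

(3, -2)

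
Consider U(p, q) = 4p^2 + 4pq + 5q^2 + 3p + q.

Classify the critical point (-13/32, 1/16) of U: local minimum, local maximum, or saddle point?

The Hessian of U is constant: H = [[8, 4], [4, 10]].
det(H) = 8·10 − 4² = 64.
det(H) > 0 and tr(H) = 18 > 0, so H is positive definite and the point is a local minimum.

local minimum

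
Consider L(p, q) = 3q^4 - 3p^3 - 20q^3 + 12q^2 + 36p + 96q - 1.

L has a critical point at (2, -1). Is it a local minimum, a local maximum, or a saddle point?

The mixed partial ∂²L/∂p∂q is 0, so the Hessian at any point is diag(L_pp, L_qq) = diag(-18p, 12(3q^2 - 10q + 2)).
At (2, -1): H = diag(-36, 180).
The eigenvalues have opposite signs, so H is indefinite: a saddle point.

saddle point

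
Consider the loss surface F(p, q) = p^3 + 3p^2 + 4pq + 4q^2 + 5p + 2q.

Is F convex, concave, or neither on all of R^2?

neither

The term p^3 is cubic, so the Hessian is not constant.
∂²F/∂p² = 6p + 6, which takes both signs as p varies (negative for sufficiently negative p). A diagonal entry of the Hessian changing sign means the Hessian is neither positive- nor negative-semidefinite on all of R^2.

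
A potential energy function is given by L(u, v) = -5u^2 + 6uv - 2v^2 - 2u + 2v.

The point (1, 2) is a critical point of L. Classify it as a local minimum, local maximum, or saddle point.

The Hessian of L is constant: H = [[-10, 6], [6, -4]].
det(H) = (-10)·(-4) − 6² = 4.
det(H) > 0 and tr(H) = -14 < 0, so H is negative definite and the point is a local maximum.

local maximum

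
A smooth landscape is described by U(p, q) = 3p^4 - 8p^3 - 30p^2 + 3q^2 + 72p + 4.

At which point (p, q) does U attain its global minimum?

(-2, 0)

U(p,q) separates as A(p) + B(q) + 4, so its minimum is min A + min B + 4.
A'(p) = 12(p - 3)(p - 1)(p + 2) vanishes at p ∈ {-2, 1, 3}; B'(q) = 6q vanishes at q ∈ {0}.
Local minima of A (where A''>0): A(-2)=-152, A(3)=-27. Local minima of B: B(0)=0.
So the global minimum of U is A(-2) + B(0) + 4 = -152 + 0 + 4 = -148, attained at (-2, 0).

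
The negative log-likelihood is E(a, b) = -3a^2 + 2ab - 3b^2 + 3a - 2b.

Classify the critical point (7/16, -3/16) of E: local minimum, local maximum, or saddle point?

local maximum

The Hessian of E is constant: H = [[-6, 2], [2, -6]].
det(H) = (-6)·(-6) − 2² = 32.
det(H) > 0 and tr(H) = -12 < 0, so H is negative definite and the point is a local maximum.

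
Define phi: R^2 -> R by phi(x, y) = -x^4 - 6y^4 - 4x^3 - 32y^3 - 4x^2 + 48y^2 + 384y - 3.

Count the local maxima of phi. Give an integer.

phi separates as a function of x plus a function of y, so ∇phi=0 decouples.
∂phi/∂x = -4x(x + 1)(x + 2) = 0 at x ∈ {-2, -1, 0}; ∂phi/∂y = -24(y - 2)(y + 2)(y + 4) = 0 at y ∈ {-4, -2, 2}.
The Hessian is diagonal: diag(phi_xx, phi_yy). Second derivatives: phi_xx(-2)=-8, phi_xx(-1)=4, phi_xx(0)=-8; phi_yy(-4)=-288, phi_yy(-2)=192, phi_yy(2)=-576.
Local maxima occur where both diagonal entries negative: (-2, -4), (-2, 2), (0, -4), (0, 2). Count: 4.

4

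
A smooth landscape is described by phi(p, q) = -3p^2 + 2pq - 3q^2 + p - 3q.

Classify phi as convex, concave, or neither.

phi is quadratic, so its Hessian is the constant matrix H = [[-6, 2], [2, -6]].
det(H) = 32, tr(H) = -12.
det(H) > 0 and tr(H) < 0, so H is negative definite everywhere: concave.

concave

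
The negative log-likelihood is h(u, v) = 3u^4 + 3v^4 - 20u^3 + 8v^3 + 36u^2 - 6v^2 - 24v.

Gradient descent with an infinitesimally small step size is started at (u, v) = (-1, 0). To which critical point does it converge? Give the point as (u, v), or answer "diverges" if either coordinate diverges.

h is separable, so gradient descent decouples: u follows -∂h/∂u, v follows -∂h/∂v.
∂h/∂u = 12u(u - 3)(u - 2); at u=-1 this is -144, so u increases.
∂h/∂v = 12(v - 1)(v + 1)(v + 2); at v=0 this is -24, so v increases.
u converges to its nearest critical value 0 (a local min of the u-part); v converges to 1. The iterate converges to (0, 1).

(0, 1)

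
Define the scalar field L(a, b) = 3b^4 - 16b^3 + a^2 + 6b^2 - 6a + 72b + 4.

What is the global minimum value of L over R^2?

L(a,b) separates as P(a) + Q(b) + 4, so its minimum is min P + min Q + 4.
P'(a) = 2a - 6 vanishes at a ∈ {3}; Q'(b) = 12(b - 3)(b - 2)(b + 1) vanishes at b ∈ {-1, 2, 3}.
Local minima of P (where P''>0): P(3)=-9. Local minima of Q: Q(-1)=-47, Q(3)=81.
So the global minimum of L is P(3) + Q(-1) + 4 = -9 − 47 + 4 = -52, attained at (3, -1).

-52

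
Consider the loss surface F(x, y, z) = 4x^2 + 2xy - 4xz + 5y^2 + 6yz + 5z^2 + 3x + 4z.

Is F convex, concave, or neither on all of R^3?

convex

F is quadratic, so its Hessian is the constant matrix H = [[8, 2, -4], [2, 10, 6], [-4, 6, 10]].
Leading principal minors: 8, 76, 216.
All positive ⇒ H ≻ 0 ⇒ convex.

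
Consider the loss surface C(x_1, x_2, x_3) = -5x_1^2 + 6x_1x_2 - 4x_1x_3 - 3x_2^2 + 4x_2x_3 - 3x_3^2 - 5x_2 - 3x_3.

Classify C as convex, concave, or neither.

C is quadratic, so its Hessian is the constant matrix H = [[-10, 6, -4], [6, -6, 4], [-4, 4, -6]].
Leading principal minors: -10, 24, -80.
Signs alternate −, +, − ⇒ H ≺ 0 ⇒ concave.

concave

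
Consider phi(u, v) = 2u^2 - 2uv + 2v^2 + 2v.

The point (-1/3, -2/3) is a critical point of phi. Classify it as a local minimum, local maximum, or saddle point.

The Hessian of phi is constant: H = [[4, -2], [-2, 4]].
det(H) = 4·4 − (-2)² = 12.
det(H) > 0 and tr(H) = 8 > 0, so H is positive definite and the point is a local minimum.

local minimum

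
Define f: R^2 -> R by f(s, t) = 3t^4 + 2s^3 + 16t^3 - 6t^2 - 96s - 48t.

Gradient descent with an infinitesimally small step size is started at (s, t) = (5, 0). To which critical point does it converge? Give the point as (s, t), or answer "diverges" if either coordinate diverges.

f is separable, so gradient descent decouples: s follows -∂f/∂s, t follows -∂f/∂t.
∂f/∂s = 6(s - 4)(s + 4); at s=5 this is 54, so s decreases.
∂f/∂t = 12(t - 1)(t + 1)(t + 4); at t=0 this is -48, so t increases.
s converges to its nearest critical value 4 (a local min of the s-part); t converges to 1. The iterate converges to (4, 1).

(4, 1)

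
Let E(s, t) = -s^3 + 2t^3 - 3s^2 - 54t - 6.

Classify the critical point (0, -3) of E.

local maximum

The mixed partial ∂²E/∂s∂t is 0, so the Hessian at any point is diag(E_ss, E_tt) = diag(-6(s + 1), 12t).
At (0, -3): H = diag(-6, -36).
Both eigenvalues are negative, so H is negative definite: a local maximum.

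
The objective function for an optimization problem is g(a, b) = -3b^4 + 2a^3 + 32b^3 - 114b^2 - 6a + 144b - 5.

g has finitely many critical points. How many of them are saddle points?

g separates as a function of a plus a function of b, so ∇g=0 decouples.
∂g/∂a = 6(a - 1)(a + 1) = 0 at a ∈ {-1, 1}; ∂g/∂b = -12(b - 4)(b - 3)(b - 1) = 0 at b ∈ {1, 3, 4}.
The Hessian is diagonal: diag(g_aa, g_bb). Second derivatives: g_aa(-1)=-12, g_aa(1)=12; g_bb(1)=-72, g_bb(3)=24, g_bb(4)=-36.
Saddle points occur where the two diagonal entries have opposite signs: (-1, 3), (1, 1), (1, 4). Count: 3.

3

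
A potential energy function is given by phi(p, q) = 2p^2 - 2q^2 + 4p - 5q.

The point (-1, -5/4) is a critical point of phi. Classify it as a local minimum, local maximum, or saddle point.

The Hessian of phi is constant: H = [[4, 0], [0, -4]].
det(H) = 4·(-4) − 0² = -16.
Since det(H) < 0, H is indefinite and the critical point is a saddle point.

saddle point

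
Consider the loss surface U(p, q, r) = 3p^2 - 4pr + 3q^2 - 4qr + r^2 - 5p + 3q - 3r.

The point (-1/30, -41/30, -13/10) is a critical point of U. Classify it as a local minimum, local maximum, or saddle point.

saddle point

The Hessian is constant: H = [[6, 0, -4], [0, 6, -4], [-4, -4, 2]].
Leading principal minors: Δ₁ = 6, Δ₂ = 36, Δ₃ = -120.
The minors fit neither the all-positive nor the alternating-sign pattern, so H is indefinite: a saddle point.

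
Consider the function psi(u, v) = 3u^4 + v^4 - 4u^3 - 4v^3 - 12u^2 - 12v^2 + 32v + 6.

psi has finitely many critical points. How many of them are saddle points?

psi separates as a function of u plus a function of v, so ∇psi=0 decouples.
∂psi/∂u = 12u(u - 2)(u + 1) = 0 at u ∈ {-1, 0, 2}; ∂psi/∂v = 4(v - 4)(v - 1)(v + 2) = 0 at v ∈ {-2, 1, 4}.
The Hessian is diagonal: diag(psi_uu, psi_vv). Second derivatives: psi_uu(-1)=36, psi_uu(0)=-24, psi_uu(2)=72; psi_vv(-2)=72, psi_vv(1)=-36, psi_vv(4)=72.
Saddle points occur where the two diagonal entries have opposite signs: (-1, 1), (0, -2), (0, 4), (2, 1). Count: 4.

4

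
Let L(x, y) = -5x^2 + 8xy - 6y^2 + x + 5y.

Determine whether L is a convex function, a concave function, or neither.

L is quadratic, so its Hessian is the constant matrix H = [[-10, 8], [8, -12]].
det(H) = 56, tr(H) = -22.
det(H) > 0 and tr(H) < 0, so H is negative definite everywhere: concave.

concave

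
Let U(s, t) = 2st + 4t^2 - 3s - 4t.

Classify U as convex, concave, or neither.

neither

U is quadratic, so its Hessian is the constant matrix H = [[0, 2], [2, 8]].
det(H) = -4, tr(H) = 8.
det(H) < 0, so H is indefinite: neither convex nor concave.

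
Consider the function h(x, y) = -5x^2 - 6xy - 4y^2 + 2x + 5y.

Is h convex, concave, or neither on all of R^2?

h is quadratic, so its Hessian is the constant matrix H = [[-10, -6], [-6, -8]].
det(H) = 44, tr(H) = -18.
det(H) > 0 and tr(H) < 0, so H is negative definite everywhere: concave.

concave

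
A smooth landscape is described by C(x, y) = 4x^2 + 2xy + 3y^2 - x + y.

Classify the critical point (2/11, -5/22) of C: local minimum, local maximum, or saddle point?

local minimum

The Hessian of C is constant: H = [[8, 2], [2, 6]].
det(H) = 8·6 − 2² = 44.
det(H) > 0 and tr(H) = 14 > 0, so H is positive definite and the point is a local minimum.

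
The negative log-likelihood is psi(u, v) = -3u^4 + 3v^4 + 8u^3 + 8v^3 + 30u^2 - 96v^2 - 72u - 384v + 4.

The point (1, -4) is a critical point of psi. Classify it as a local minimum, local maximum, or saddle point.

local minimum

The mixed partial ∂²psi/∂u∂v is 0, so the Hessian at any point is diag(psi_uu, psi_vv) = diag(12(-3u^2 + 4u + 5), 12(3v^2 + 4v - 16)).
At (1, -4): H = diag(72, 192).
Both eigenvalues are positive, so H is positive definite: a local minimum.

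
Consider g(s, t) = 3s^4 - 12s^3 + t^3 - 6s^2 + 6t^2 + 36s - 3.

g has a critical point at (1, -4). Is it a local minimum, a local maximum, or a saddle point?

local maximum

The mixed partial ∂²g/∂s∂t is 0, so the Hessian at any point is diag(g_ss, g_tt) = diag(12(3s^2 - 6s - 1), 6(t + 2)).
At (1, -4): H = diag(-48, -12).
Both eigenvalues are negative, so H is negative definite: a local maximum.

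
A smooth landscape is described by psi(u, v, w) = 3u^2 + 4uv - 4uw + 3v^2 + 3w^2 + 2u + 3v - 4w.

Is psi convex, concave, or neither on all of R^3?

psi is quadratic, so its Hessian is the constant matrix H = [[6, 4, -4], [4, 6, 0], [-4, 0, 6]].
Leading principal minors: 6, 20, 24.
All positive ⇒ H ≻ 0 ⇒ convex.

convex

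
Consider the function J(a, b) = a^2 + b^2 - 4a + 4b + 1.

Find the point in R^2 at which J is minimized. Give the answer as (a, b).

J(a,b) separates as P(a) + Q(b) + 1, so its minimum is min P + min Q + 1.
P'(a) = 2a - 4 vanishes at a ∈ {2}; Q'(b) = 2b + 4 vanishes at b ∈ {-2}.
Local minima of P (where P''>0): P(2)=-4. Local minima of Q: Q(-2)=-4.
So the global minimum of J is P(2) + Q(-2) + 1 = -4 − 4 + 1 = -7, attained at (2, -2).

(2, -2)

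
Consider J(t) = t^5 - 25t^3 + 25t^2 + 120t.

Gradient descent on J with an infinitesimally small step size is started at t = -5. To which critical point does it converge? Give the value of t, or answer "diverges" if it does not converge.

J'(t) = 5(t - 3)(t - 2)(t + 1)(t + 4), so J'(-5) = 1120.
Gradient descent moves in the -J' direction, i.e. t is decreasing.
There is no critical point below t=-5, and J' keeps the same sign, so the iterate runs off to −∞.

diverges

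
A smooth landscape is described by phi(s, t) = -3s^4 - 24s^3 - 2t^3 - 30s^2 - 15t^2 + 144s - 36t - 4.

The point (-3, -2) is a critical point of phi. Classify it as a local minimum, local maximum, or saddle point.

saddle point

The mixed partial ∂²phi/∂s∂t is 0, so the Hessian at any point is diag(phi_ss, phi_tt) = diag(-12(3s^2 + 12s + 5), -6(2t + 5)).
At (-3, -2): H = diag(48, -6).
The eigenvalues have opposite signs, so H is indefinite: a saddle point.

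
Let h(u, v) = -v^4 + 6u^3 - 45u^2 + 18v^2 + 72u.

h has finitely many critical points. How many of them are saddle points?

3

h separates as a function of u plus a function of v, so ∇h=0 decouples.
∂h/∂u = 18(u - 4)(u - 1) = 0 at u ∈ {1, 4}; ∂h/∂v = -4v(v - 3)(v + 3) = 0 at v ∈ {-3, 0, 3}.
The Hessian is diagonal: diag(h_uu, h_vv). Second derivatives: h_uu(1)=-54, h_uu(4)=54; h_vv(-3)=-72, h_vv(0)=36, h_vv(3)=-72.
Saddle points occur where the two diagonal entries have opposite signs: (1, 0), (4, -3), (4, 3). Count: 3.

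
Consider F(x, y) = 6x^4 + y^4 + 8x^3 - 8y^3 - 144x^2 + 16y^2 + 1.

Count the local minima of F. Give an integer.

F separates as a function of x plus a function of y, so ∇F=0 decouples.
∂F/∂x = 24x(x - 3)(x + 4) = 0 at x ∈ {-4, 0, 3}; ∂F/∂y = 4y(y - 4)(y - 2) = 0 at y ∈ {0, 2, 4}.
The Hessian is diagonal: diag(F_xx, F_yy). Second derivatives: F_xx(-4)=672, F_xx(0)=-288, F_xx(3)=504; F_yy(0)=32, F_yy(2)=-16, F_yy(4)=32.
Local minima occur where both diagonal entries positive: (-4, 0), (-4, 4), (3, 0), (3, 4). Count: 4.

4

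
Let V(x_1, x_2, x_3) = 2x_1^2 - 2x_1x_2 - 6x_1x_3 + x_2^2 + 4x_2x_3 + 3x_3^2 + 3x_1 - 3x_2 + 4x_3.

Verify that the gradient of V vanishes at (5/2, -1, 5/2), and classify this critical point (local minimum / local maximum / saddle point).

∇V = (4x_1 - 2x_2 - 6x_3 + 3, -2x_1 + 2x_2 + 4x_3 - 3, -6x_1 + 4x_2 + 6x_3 + 4); substituting (5/2, -1, 5/2) gives ∇V = (0, 0, 0), so (5/2, -1, 5/2) is indeed a critical point.
The Hessian is constant: H = [[4, -2, -6], [-2, 2, 4], [-6, 4, 6]].
Leading principal minors: Δ₁ = 4, Δ₂ = 4, Δ₃ = -16.
The minors fit neither the all-positive nor the alternating-sign pattern, so H is indefinite: a saddle point.

saddle point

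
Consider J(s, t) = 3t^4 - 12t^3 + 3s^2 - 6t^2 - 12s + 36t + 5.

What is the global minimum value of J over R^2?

-34

J(s,t) separates as P(s) + Q(t) + 5, so its minimum is min P + min Q + 5.
P'(s) = 6s - 12 vanishes at s ∈ {2}; Q'(t) = 12(t - 3)(t - 1)(t + 1) vanishes at t ∈ {-1, 1, 3}.
Local minima of P (where P''>0): P(2)=-12. Local minima of Q: Q(-1)=-27, Q(3)=-27.
So the global minimum of J is P(2) + Q(-1) + 5 = -12 − 27 + 5 = -34, attained at (2, -1).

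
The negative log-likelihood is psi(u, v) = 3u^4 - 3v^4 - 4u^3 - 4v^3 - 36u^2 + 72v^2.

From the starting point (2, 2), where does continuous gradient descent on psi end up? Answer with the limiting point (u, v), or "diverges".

(3, 0)

psi is separable, so gradient descent decouples: u follows -∂psi/∂u, v follows -∂psi/∂v.
∂psi/∂u = 12u(u - 3)(u + 2); at u=2 this is -96, so u increases.
∂psi/∂v = -12v(v - 3)(v + 4); at v=2 this is 144, so v decreases.
u converges to its nearest critical value 3 (a local min of the u-part); v converges to 0. The iterate converges to (3, 0).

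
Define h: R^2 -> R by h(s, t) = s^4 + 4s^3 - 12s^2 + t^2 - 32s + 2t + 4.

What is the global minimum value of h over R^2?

h(s,t) separates as P(s) + Q(t) + 4, so its minimum is min P + min Q + 4.
P'(s) = 4(s - 2)(s + 1)(s + 4) vanishes at s ∈ {-4, -1, 2}; Q'(t) = 2(t + 1) vanishes at t ∈ {-1}.
Local minima of P (where P''>0): P(-4)=-64, P(2)=-64. Local minima of Q: Q(-1)=-1.
So the global minimum of h is P(-4) + Q(-1) + 4 = -64 − 1 + 4 = -61, attained at (-4, -1).

-61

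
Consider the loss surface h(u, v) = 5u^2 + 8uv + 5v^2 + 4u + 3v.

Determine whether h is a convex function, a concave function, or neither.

convex

h is quadratic, so its Hessian is the constant matrix H = [[10, 8], [8, 10]].
det(H) = 36, tr(H) = 20.
det(H) > 0 and tr(H) > 0, so H is positive definite everywhere: convex.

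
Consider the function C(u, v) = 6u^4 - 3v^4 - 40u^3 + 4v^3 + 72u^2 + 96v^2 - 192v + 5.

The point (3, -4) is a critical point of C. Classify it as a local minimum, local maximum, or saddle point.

The mixed partial ∂²C/∂u∂v is 0, so the Hessian at any point is diag(C_uu, C_vv) = diag(24(3u^2 - 10u + 6), 12(-3v^2 + 2v + 16)).
At (3, -4): H = diag(72, -480).
The eigenvalues have opposite signs, so H is indefinite: a saddle point.

saddle point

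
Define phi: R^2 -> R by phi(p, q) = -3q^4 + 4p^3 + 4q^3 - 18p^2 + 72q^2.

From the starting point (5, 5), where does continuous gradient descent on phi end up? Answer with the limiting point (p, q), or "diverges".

diverges

phi is separable, so gradient descent decouples: p follows -∂phi/∂p, q follows -∂phi/∂q.
∂phi/∂p = 12p(p - 3); at p=5 this is 120, so p decreases.
∂phi/∂q = -12q(q - 4)(q + 3); at q=5 this is -480, so q increases.
The q-coordinate has no critical point in that direction and runs off to infinity.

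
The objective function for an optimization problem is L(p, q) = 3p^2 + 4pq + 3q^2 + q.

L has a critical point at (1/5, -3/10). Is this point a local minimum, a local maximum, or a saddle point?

local minimum

The Hessian of L is constant: H = [[6, 4], [4, 6]].
det(H) = 6·6 − 4² = 20.
det(H) > 0 and tr(H) = 12 > 0, so H is positive definite and the point is a local minimum.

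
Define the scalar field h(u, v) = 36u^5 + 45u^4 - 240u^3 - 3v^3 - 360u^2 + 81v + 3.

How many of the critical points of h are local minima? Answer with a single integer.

h separates as a function of u plus a function of v, so ∇h=0 decouples.
∂h/∂u = 180u(u - 2)(u + 1)(u + 2) = 0 at u ∈ {-2, -1, 0, 2}; ∂h/∂v = -9(v - 3)(v + 3) = 0 at v ∈ {-3, 3}.
The Hessian is diagonal: diag(h_uu, h_vv). Second derivatives: h_uu(-2)=-1440, h_uu(-1)=540, h_uu(0)=-720, h_uu(2)=4320; h_vv(-3)=54, h_vv(3)=-54.
Local minima occur where both diagonal entries positive: (-1, -3), (2, -3). Count: 2.

2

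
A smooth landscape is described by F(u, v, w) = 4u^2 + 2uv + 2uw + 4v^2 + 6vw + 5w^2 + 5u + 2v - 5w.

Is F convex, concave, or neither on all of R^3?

convex

F is quadratic, so its Hessian is the constant matrix H = [[8, 2, 2], [2, 8, 6], [2, 6, 10]].
Leading principal minors: 8, 60, 328.
All positive ⇒ H ≻ 0 ⇒ convex.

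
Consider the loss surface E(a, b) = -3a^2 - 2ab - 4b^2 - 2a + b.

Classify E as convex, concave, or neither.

concave

E is quadratic, so its Hessian is the constant matrix H = [[-6, -2], [-2, -8]].
det(H) = 44, tr(H) = -14.
det(H) > 0 and tr(H) < 0, so H is negative definite everywhere: concave.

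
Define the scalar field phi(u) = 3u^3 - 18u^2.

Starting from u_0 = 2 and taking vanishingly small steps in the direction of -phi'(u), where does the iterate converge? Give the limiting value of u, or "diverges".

phi'(u) = 9u(u - 4), so phi'(2) = -36.
Gradient descent moves in the -phi' direction, i.e. u is increasing.
The nearest critical point in that direction is u = 4, where phi'' = 36 > 0 (a local minimum). The iterate converges there.

4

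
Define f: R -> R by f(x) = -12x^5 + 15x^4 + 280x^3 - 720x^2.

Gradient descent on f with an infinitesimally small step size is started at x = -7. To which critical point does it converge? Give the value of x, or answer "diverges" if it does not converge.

f'(x) = -60x(x - 3)(x - 2)(x + 4), so f'(-7) = -113400.
Gradient descent moves in the -f' direction, i.e. x is increasing.
The nearest critical point in that direction is x = -4, where f'' = 10080 > 0 (a local minimum). The iterate converges there.

-4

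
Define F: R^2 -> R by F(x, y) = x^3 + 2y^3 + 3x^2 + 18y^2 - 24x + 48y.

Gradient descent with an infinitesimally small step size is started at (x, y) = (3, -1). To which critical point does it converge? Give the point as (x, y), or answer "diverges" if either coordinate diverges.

(2, -2)

F is separable, so gradient descent decouples: x follows -∂F/∂x, y follows -∂F/∂y.
∂F/∂x = 3(x - 2)(x + 4); at x=3 this is 21, so x decreases.
∂F/∂y = 6(y + 2)(y + 4); at y=-1 this is 18, so y decreases.
x converges to its nearest critical value 2 (a local min of the x-part); y converges to -2. The iterate converges to (2, -2).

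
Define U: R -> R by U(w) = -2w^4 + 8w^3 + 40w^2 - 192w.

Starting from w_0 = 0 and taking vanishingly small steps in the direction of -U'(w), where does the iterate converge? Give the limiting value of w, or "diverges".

2

U'(w) = -8(w - 4)(w - 2)(w + 3), so U'(0) = -192.
Gradient descent moves in the -U' direction, i.e. w is increasing.
The nearest critical point in that direction is w = 2, where U'' = 80 > 0 (a local minimum). The iterate converges there.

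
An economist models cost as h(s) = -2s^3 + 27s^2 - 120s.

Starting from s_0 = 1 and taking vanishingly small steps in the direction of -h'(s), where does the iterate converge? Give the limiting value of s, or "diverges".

h'(s) = -6(s - 5)(s - 4), so h'(1) = -72.
Gradient descent moves in the -h' direction, i.e. s is increasing.
The nearest critical point in that direction is s = 4, where h'' = 6 > 0 (a local minimum). The iterate converges there.

4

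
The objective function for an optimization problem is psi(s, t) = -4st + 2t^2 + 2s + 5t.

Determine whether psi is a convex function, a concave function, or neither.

neither

psi is quadratic, so its Hessian is the constant matrix H = [[0, -4], [-4, 4]].
det(H) = -16, tr(H) = 4.
det(H) < 0, so H is indefinite: neither convex nor concave.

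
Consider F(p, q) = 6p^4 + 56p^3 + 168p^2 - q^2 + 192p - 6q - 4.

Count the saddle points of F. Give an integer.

2

F separates as a function of p plus a function of q, so ∇F=0 decouples.
∂F/∂p = 24(p + 1)(p + 2)(p + 4) = 0 at p ∈ {-4, -2, -1}; ∂F/∂q = -2(q + 3) = 0 at q ∈ {-3}.
The Hessian is diagonal: diag(F_pp, F_qq). Second derivatives: F_pp(-4)=144, F_pp(-2)=-48, F_pp(-1)=72; F_qq(-3)=-2.
Saddle points occur where the two diagonal entries have opposite signs: (-4, -3), (-1, -3). Count: 2.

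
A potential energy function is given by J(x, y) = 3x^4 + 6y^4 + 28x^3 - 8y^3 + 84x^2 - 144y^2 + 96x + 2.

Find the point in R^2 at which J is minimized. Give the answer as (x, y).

(-4, 4)

J(x,y) separates as P(x) + Q(y) + 2, so its minimum is min P + min Q + 2.
P'(x) = 12(x + 1)(x + 2)(x + 4) vanishes at x ∈ {-4, -2, -1}; Q'(y) = 24y(y - 4)(y + 3) vanishes at y ∈ {-3, 0, 4}.
Local minima of P (where P''>0): P(-4)=-64, P(-1)=-37. Local minima of Q: Q(-3)=-594, Q(4)=-1280.
So the global minimum of J is P(-4) + Q(4) + 2 = -64 − 1280 + 2 = -1342, attained at (-4, 4).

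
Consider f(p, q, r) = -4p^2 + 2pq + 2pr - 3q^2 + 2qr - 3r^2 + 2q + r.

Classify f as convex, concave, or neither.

f is quadratic, so its Hessian is the constant matrix H = [[-8, 2, 2], [2, -6, 2], [2, 2, -6]].
Leading principal minors: -8, 44, -192.
Signs alternate −, +, − ⇒ H ≺ 0 ⇒ concave.

concave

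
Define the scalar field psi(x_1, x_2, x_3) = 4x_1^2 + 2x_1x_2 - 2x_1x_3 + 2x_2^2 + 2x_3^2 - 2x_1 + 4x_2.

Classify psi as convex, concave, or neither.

convex

psi is quadratic, so its Hessian is the constant matrix H = [[8, 2, -2], [2, 4, 0], [-2, 0, 4]].
Leading principal minors: 8, 28, 96.
All positive ⇒ H ≻ 0 ⇒ convex.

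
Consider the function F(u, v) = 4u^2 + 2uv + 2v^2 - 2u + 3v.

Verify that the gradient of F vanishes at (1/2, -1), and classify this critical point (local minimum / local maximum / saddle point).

∇F = (8u + 2v - 2, 2u + 4v + 3); substituting (1/2, -1) gives ∇F = (0, 0), so (1/2, -1) is indeed a critical point.
The Hessian of F is constant: H = [[8, 2], [2, 4]].
det(H) = 8·4 − 2² = 28.
det(H) > 0 and tr(H) = 12 > 0, so H is positive definite and the point is a local minimum.

local minimum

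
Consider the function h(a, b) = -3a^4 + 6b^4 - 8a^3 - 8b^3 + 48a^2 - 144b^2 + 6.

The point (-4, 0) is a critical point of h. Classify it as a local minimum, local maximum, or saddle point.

The mixed partial ∂²h/∂a∂b is 0, so the Hessian at any point is diag(h_aa, h_bb) = diag(12(-3a^2 - 4a + 8), 24(3b^2 - 2b - 12)).
At (-4, 0): H = diag(-288, -288).
Both eigenvalues are negative, so H is negative definite: a local maximum.

local maximum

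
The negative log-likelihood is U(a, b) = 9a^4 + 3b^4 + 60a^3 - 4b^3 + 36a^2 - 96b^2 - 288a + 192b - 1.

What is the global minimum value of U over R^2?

-1464

U(a,b) separates as P(a) + Q(b) − 1, so its minimum is min P + min Q − 1.
P'(a) = 36(a - 1)(a + 2)(a + 4) vanishes at a ∈ {-4, -2, 1}; Q'(b) = 12(b - 4)(b - 1)(b + 4) vanishes at b ∈ {-4, 1, 4}.
Local minima of P (where P''>0): P(-4)=192, P(1)=-183. Local minima of Q: Q(-4)=-1280, Q(4)=-256.
So the global minimum of U is P(1) + Q(-4) − 1 = -183 − 1280 − 1 = -1464, attained at (1, -4).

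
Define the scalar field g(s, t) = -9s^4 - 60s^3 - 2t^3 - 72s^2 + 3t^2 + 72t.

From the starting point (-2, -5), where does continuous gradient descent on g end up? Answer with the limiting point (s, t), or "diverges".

(-1, -3)

g is separable, so gradient descent decouples: s follows -∂g/∂s, t follows -∂g/∂t.
∂g/∂s = -36s(s + 1)(s + 4); at s=-2 this is -144, so s increases.
∂g/∂t = -6(t - 4)(t + 3); at t=-5 this is -108, so t increases.
s converges to its nearest critical value -1 (a local min of the s-part); t converges to -3. The iterate converges to (-1, -3).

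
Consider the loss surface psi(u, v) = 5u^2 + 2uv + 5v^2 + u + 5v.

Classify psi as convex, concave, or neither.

convex

psi is quadratic, so its Hessian is the constant matrix H = [[10, 2], [2, 10]].
det(H) = 96, tr(H) = 20.
det(H) > 0 and tr(H) > 0, so H is positive definite everywhere: convex.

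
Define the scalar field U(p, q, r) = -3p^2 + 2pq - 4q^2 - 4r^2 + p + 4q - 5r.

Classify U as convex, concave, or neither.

concave

U is quadratic, so its Hessian is the constant matrix H = [[-6, 2, 0], [2, -8, 0], [0, 0, -8]].
Leading principal minors: -6, 44, -352.
Signs alternate −, +, − ⇒ H ≺ 0 ⇒ concave.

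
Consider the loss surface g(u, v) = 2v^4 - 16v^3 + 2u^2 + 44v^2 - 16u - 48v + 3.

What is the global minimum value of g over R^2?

g(u,v) separates as P(u) + Q(v) + 3, so its minimum is min P + min Q + 3.
P'(u) = 4u - 16 vanishes at u ∈ {4}; Q'(v) = 8(v - 3)(v - 2)(v - 1) vanishes at v ∈ {1, 2, 3}.
Local minima of P (where P''>0): P(4)=-32. Local minima of Q: Q(1)=-18, Q(3)=-18.
So the global minimum of g is P(4) + Q(1) + 3 = -32 − 18 + 3 = -47, attained at (4, 1).

-47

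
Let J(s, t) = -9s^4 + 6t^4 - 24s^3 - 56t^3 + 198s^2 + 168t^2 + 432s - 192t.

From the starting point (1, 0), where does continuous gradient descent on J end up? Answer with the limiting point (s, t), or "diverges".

J is separable, so gradient descent decouples: s follows -∂J/∂s, t follows -∂J/∂t.
∂J/∂s = -36(s - 3)(s + 1)(s + 4); at s=1 this is 720, so s decreases.
∂J/∂t = 24(t - 4)(t - 2)(t - 1); at t=0 this is -192, so t increases.
s converges to its nearest critical value -1 (a local min of the s-part); t converges to 1. The iterate converges to (-1, 1).

(-1, 1)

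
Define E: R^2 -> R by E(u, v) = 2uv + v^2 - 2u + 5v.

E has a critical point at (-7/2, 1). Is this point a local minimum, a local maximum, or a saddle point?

saddle point

The Hessian of E is constant: H = [[0, 2], [2, 2]].
det(H) = 0·2 − 2² = -4.
Since det(H) < 0, H is indefinite and the critical point is a saddle point.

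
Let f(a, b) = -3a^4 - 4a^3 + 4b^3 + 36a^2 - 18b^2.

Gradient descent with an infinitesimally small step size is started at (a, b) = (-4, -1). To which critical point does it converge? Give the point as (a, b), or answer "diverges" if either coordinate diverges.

f is separable, so gradient descent decouples: a follows -∂f/∂a, b follows -∂f/∂b.
∂f/∂a = -12a(a - 2)(a + 3); at a=-4 this is 288, so a decreases.
∂f/∂b = 12b(b - 3); at b=-1 this is 48, so b decreases.
The a-coordinate has no critical point in that direction and runs off to infinity.

diverges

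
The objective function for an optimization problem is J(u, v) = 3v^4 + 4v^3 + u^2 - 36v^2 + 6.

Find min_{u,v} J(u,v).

J(u,v) separates as P(u) + Q(v) + 6, so its minimum is min P + min Q + 6.
P'(u) = 2u vanishes at u ∈ {0}; Q'(v) = 12v(v - 2)(v + 3) vanishes at v ∈ {-3, 0, 2}.
Local minima of P (where P''>0): P(0)=0. Local minima of Q: Q(-3)=-189, Q(2)=-64.
So the global minimum of J is P(0) + Q(-3) + 6 = 0 − 189 + 6 = -183, attained at (0, -3).

-183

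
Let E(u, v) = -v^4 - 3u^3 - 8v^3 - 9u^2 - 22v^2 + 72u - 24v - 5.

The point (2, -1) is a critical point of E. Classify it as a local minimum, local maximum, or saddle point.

The mixed partial ∂²E/∂u∂v is 0, so the Hessian at any point is diag(E_uu, E_vv) = diag(-18(u + 1), -4(3v^2 + 12v + 11)).
At (2, -1): H = diag(-54, -8).
Both eigenvalues are negative, so H is negative definite: a local maximum.

local maximum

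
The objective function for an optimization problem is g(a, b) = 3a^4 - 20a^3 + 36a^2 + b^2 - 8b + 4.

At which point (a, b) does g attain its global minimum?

g(a,b) separates as P(a) + Q(b) + 4, so its minimum is min P + min Q + 4.
P'(a) = 12a(a - 3)(a - 2) vanishes at a ∈ {0, 2, 3}; Q'(b) = 2b - 8 vanishes at b ∈ {4}.
Local minima of P (where P''>0): P(0)=0, P(3)=27. Local minima of Q: Q(4)=-16.
So the global minimum of g is P(0) + Q(4) + 4 = 0 − 16 + 4 = -12, attained at (0, 4).

(0, 4)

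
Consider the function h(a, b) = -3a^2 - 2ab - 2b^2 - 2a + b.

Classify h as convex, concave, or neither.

h is quadratic, so its Hessian is the constant matrix H = [[-6, -2], [-2, -4]].
det(H) = 20, tr(H) = -10.
det(H) > 0 and tr(H) < 0, so H is negative definite everywhere: concave.

concave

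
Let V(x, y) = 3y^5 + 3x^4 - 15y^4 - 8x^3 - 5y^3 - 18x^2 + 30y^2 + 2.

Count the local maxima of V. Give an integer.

2

V separates as a function of x plus a function of y, so ∇V=0 decouples.
∂V/∂x = 12x(x - 3)(x + 1) = 0 at x ∈ {-1, 0, 3}; ∂V/∂y = 15y(y - 4)(y - 1)(y + 1) = 0 at y ∈ {-1, 0, 1, 4}.
The Hessian is diagonal: diag(V_xx, V_yy). Second derivatives: V_xx(-1)=48, V_xx(0)=-36, V_xx(3)=144; V_yy(-1)=-150, V_yy(0)=60, V_yy(1)=-90, V_yy(4)=900.
Local maxima occur where both diagonal entries negative: (0, -1), (0, 1). Count: 2.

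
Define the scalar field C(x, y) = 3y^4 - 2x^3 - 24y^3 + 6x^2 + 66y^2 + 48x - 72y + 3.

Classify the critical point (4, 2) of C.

The mixed partial ∂²C/∂x∂y is 0, so the Hessian at any point is diag(C_xx, C_yy) = diag(12(-x + 1), 12(3y^2 - 12y + 11)).
At (4, 2): H = diag(-36, -12).
Both eigenvalues are negative, so H is negative definite: a local maximum.

local maximum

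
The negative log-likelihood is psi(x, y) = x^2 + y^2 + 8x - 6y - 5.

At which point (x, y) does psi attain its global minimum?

(-4, 3)

psi(x,y) separates as P(x) + Q(y) − 5, so its minimum is min P + min Q − 5.
P'(x) = 2x + 8 vanishes at x ∈ {-4}; Q'(y) = 2y - 6 vanishes at y ∈ {3}.
Local minima of P (where P''>0): P(-4)=-16. Local minima of Q: Q(3)=-9.
So the global minimum of psi is P(-4) + Q(3) − 5 = -16 − 9 − 5 = -30, attained at (-4, 3).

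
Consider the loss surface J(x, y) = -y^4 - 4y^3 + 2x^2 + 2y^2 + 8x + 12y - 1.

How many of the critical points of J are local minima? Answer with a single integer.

J separates as a function of x plus a function of y, so ∇J=0 decouples.
∂J/∂x = 4(x + 2) = 0 at x ∈ {-2}; ∂J/∂y = -4(y - 1)(y + 1)(y + 3) = 0 at y ∈ {-3, -1, 1}.
The Hessian is diagonal: diag(J_xx, J_yy). Second derivatives: J_xx(-2)=4; J_yy(-3)=-32, J_yy(-1)=16, J_yy(1)=-32.
Local minima occur where both diagonal entries positive: (-2, -1). Count: 1.

1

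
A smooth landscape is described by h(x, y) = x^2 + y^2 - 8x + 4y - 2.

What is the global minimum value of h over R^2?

h(x,y) separates as P(x) + Q(y) − 2, so its minimum is min P + min Q − 2.
P'(x) = 2x - 8 vanishes at x ∈ {4}; Q'(y) = 2y + 4 vanishes at y ∈ {-2}.
Local minima of P (where P''>0): P(4)=-16. Local minima of Q: Q(-2)=-4.
So the global minimum of h is P(4) + Q(-2) − 2 = -16 − 4 − 2 = -22, attained at (4, -2).

-22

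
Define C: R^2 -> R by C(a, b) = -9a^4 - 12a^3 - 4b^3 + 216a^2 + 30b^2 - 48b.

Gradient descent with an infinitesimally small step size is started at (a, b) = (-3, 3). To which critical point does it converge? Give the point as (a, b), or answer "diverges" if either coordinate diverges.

(0, 1)

C is separable, so gradient descent decouples: a follows -∂C/∂a, b follows -∂C/∂b.
∂C/∂a = -36a(a - 3)(a + 4); at a=-3 this is -648, so a increases.
∂C/∂b = -12(b - 4)(b - 1); at b=3 this is 24, so b decreases.
a converges to its nearest critical value 0 (a local min of the a-part); b converges to 1. The iterate converges to (0, 1).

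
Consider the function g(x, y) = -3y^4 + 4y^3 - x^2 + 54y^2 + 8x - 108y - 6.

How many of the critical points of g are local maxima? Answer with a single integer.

2

g separates as a function of x plus a function of y, so ∇g=0 decouples.
∂g/∂x = -2(x - 4) = 0 at x ∈ {4}; ∂g/∂y = -12(y - 3)(y - 1)(y + 3) = 0 at y ∈ {-3, 1, 3}.
The Hessian is diagonal: diag(g_xx, g_yy). Second derivatives: g_xx(4)=-2; g_yy(-3)=-288, g_yy(1)=96, g_yy(3)=-144.
Local maxima occur where both diagonal entries negative: (4, -3), (4, 3). Count: 2.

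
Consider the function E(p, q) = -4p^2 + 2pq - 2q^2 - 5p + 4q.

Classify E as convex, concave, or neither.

E is quadratic, so its Hessian is the constant matrix H = [[-8, 2], [2, -4]].
det(H) = 28, tr(H) = -12.
det(H) > 0 and tr(H) < 0, so H is negative definite everywhere: concave.

concave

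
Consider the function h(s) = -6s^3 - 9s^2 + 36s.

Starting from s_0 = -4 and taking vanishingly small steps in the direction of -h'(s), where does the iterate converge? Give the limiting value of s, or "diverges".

-2

h'(s) = -18(s - 1)(s + 2), so h'(-4) = -180.
Gradient descent moves in the -h' direction, i.e. s is increasing.
The nearest critical point in that direction is s = -2, where h'' = 54 > 0 (a local minimum). The iterate converges there.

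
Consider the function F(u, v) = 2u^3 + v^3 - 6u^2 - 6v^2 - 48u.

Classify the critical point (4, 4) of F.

local minimum

The mixed partial ∂²F/∂u∂v is 0, so the Hessian at any point is diag(F_uu, F_vv) = diag(12(u - 1), 6(v - 2)).
At (4, 4): H = diag(36, 12).
Both eigenvalues are positive, so H is positive definite: a local minimum.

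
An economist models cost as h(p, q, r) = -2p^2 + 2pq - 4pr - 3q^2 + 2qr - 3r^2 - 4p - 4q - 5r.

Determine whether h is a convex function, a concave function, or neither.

h is quadratic, so its Hessian is the constant matrix H = [[-4, 2, -4], [2, -6, 2], [-4, 2, -6]].
Leading principal minors: -4, 20, -40.
Signs alternate −, +, − ⇒ H ≺ 0 ⇒ concave.

concave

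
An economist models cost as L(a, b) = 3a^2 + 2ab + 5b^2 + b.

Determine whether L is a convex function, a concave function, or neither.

convex

L is quadratic, so its Hessian is the constant matrix H = [[6, 2], [2, 10]].
det(H) = 56, tr(H) = 16.
det(H) > 0 and tr(H) > 0, so H is positive definite everywhere: convex.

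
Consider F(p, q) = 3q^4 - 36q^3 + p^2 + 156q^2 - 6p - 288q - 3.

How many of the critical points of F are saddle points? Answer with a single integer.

F separates as a function of p plus a function of q, so ∇F=0 decouples.
∂F/∂p = 2(p - 3) = 0 at p ∈ {3}; ∂F/∂q = 12(q - 4)(q - 3)(q - 2) = 0 at q ∈ {2, 3, 4}.
The Hessian is diagonal: diag(F_pp, F_qq). Second derivatives: F_pp(3)=2; F_qq(2)=24, F_qq(3)=-12, F_qq(4)=24.
Saddle points occur where the two diagonal entries have opposite signs: (3, 3). Count: 1.

1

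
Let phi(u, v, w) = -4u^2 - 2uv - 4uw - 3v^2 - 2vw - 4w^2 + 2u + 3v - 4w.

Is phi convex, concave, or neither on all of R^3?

phi is quadratic, so its Hessian is the constant matrix H = [[-8, -2, -4], [-2, -6, -2], [-4, -2, -8]].
Leading principal minors: -8, 44, -256.
Signs alternate −, +, − ⇒ H ≺ 0 ⇒ concave.

concave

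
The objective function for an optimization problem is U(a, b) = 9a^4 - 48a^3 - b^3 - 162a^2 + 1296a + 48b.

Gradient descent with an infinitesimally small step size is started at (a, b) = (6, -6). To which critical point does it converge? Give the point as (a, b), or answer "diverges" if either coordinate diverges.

U is separable, so gradient descent decouples: a follows -∂U/∂a, b follows -∂U/∂b.
∂U/∂a = 36(a - 4)(a - 3)(a + 3); at a=6 this is 1944, so a decreases.
∂U/∂b = -3(b - 4)(b + 4); at b=-6 this is -60, so b increases.
a converges to its nearest critical value 4 (a local min of the a-part); b converges to -4. The iterate converges to (4, -4).

(4, -4)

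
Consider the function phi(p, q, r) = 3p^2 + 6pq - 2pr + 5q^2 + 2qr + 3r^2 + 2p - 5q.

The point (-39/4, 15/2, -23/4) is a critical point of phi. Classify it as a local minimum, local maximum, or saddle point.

The Hessian is constant: H = [[6, 6, -2], [6, 10, 2], [-2, 2, 6]].
Leading principal minors: Δ₁ = 6, Δ₂ = 24, Δ₃ = 32.
All leading minors are positive, so H is positive definite: a local minimum.

local minimum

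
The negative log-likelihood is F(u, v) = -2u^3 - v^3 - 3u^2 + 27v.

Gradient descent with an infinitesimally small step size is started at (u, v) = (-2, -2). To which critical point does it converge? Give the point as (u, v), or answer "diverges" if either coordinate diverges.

F is separable, so gradient descent decouples: u follows -∂F/∂u, v follows -∂F/∂v.
∂F/∂u = -6u(u + 1); at u=-2 this is -12, so u increases.
∂F/∂v = -3(v - 3)(v + 3); at v=-2 this is 15, so v decreases.
u converges to its nearest critical value -1 (a local min of the u-part); v converges to -3. The iterate converges to (-1, -3).

(-1, -3)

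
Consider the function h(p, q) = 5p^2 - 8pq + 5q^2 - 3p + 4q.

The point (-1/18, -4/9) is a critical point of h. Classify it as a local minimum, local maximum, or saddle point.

local minimum

The Hessian of h is constant: H = [[10, -8], [-8, 10]].
det(H) = 10·10 − (-8)² = 36.
det(H) > 0 and tr(H) = 20 > 0, so H is positive definite and the point is a local minimum.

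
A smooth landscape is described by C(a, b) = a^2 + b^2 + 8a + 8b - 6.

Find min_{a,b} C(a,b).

-38

C(a,b) separates as P(a) + Q(b) − 6, so its minimum is min P + min Q − 6.
P'(a) = 2a + 8 vanishes at a ∈ {-4}; Q'(b) = 2b + 8 vanishes at b ∈ {-4}.
Local minima of P (where P''>0): P(-4)=-16. Local minima of Q: Q(-4)=-16.
So the global minimum of C is P(-4) + Q(-4) − 6 = -16 − 16 − 6 = -38, attained at (-4, -4).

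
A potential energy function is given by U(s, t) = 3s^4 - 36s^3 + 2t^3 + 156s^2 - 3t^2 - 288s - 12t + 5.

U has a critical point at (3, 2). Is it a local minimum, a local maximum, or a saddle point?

saddle point

The mixed partial ∂²U/∂s∂t is 0, so the Hessian at any point is diag(U_ss, U_tt) = diag(12(3s^2 - 18s + 26), 6(2t - 1)).
At (3, 2): H = diag(-12, 18).
The eigenvalues have opposite signs, so H is indefinite: a saddle point.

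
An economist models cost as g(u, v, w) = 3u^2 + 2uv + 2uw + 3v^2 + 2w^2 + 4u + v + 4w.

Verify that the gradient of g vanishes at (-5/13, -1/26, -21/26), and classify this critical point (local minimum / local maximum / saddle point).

∇g = (6u + 2v + 2w + 4, 2u + 6v + 1, 2u + 4w + 4); substituting (-5/13, -1/26, -21/26) gives ∇g = (0, 0, 0), so (-5/13, -1/26, -21/26) is indeed a critical point.
The Hessian is constant: H = [[6, 2, 2], [2, 6, 0], [2, 0, 4]].
Leading principal minors: Δ₁ = 6, Δ₂ = 32, Δ₃ = 104.
All leading minors are positive, so H is positive definite: a local minimum.

local minimum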